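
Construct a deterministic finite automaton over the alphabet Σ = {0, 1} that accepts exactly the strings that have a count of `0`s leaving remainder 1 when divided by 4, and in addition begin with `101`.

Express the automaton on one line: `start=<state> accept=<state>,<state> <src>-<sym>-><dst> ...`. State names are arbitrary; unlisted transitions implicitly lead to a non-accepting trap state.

Build one automaton per condition and run them in lockstep. One (4 states) tracks the count of `0`s modulo 4; the other (5 states) tracks whether the input so far still matches the prefix `101`. Each combined state is a pair, one component from each; accept when both components accept. Equivalent product states are then merged.
With 8 states:
        0   1  
>  q0   q1  q2 
   q1   q1  q1 
   q2   q3  q1 
   q3   q1  q4 
 * q4   q5  q4 
   q5   q6  q5 
   q6   q7  q6 
   q7   q4  q7 
(> = start, * = accepting)

start=q0 accept=q4 q0-0->q1 q0-1->q2 q1-0->q1 q1-1->q1 q2-0->q3 q2-1->q1 q3-0->q1 q3-1->q4 q4-0->q5 q4-1->q4 q5-0->q6 q5-1->q5 q6-0->q7 q6-1->q6 q7-0->q4 q7-1->q7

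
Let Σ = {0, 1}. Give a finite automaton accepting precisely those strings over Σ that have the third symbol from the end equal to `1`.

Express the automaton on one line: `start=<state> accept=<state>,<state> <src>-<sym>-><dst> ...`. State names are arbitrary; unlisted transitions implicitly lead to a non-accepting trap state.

start=q0 accept=q11,q12,q13,q14 q0-0->q1 q0-1->q2 q1-0->q3 q1-1->q4 q2-0->q5 q2-1->q6 q3-0->q7 q3-1->q8 q4-0->q9 q4-1->q10 q5-0->q11 q5-1->q12 q6-0->q13 q6-1->q14 q7-0->q7 q7-1->q8 q8-0->q9 q8-1->q10 q9-0->q11 q9-1->q12 q10-0->q13 q10-1->q14 q11-0->q7 q11-1->q8 q12-0->q9 q12-1->q10 q13-0->q11 q13-1->q12 q14-0->q13 q14-1->q14

A DFA must remember the last 3 symbols (since which symbol is third-to-last isn't known until the input ends). Use one state per possible window of the last ≤3 symbols; accept from those whose window starts with `1`.
A 15-state machine:
          0    1  
>  q0     q1   q2 
   q1     q3   q4 
   q2     q5   q6 
   q3     q7   q8 
   q4     q9  q10 
   q5    q11  q12 
   q6    q13  q14 
   q7     q7   q8 
   q8     q9  q10 
   q9    q11  q12 
   q10   q13  q14 
 * q11    q7   q8 
 * q12    q9  q10 
 * q13   q11  q12 
 * q14   q13  q14 
(> = start, * = accepting)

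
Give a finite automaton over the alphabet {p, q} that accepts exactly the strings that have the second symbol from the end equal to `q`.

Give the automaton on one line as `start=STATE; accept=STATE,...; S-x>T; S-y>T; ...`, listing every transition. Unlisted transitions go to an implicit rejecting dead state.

A DFA must remember the last 2 symbols (since which symbol is second-to-last isn't known until the input ends). Use one state per possible window of the last ≤2 symbols; accept from those whose window starts with `q`.
With 7 states:
        p   q  
>  S0   S1  S2 
   S1   S3  S4 
   S2   S5  S6 
   S3   S3  S4 
   S4   S5  S6 
 * S5   S3  S4 
 * S6   S5  S6 
(> = start, * = accepting)

start=S0; accept=S5,S6; S0-p>S1; S0-q>S2; S1-p>S3; S1-q>S4; S2-p>S5; S2-q>S6; S3-p>S3; S3-q>S4; S4-p>S5; S4-q>S6; S5-p>S3; S5-q>S4; S6-p>S5; S6-q>S6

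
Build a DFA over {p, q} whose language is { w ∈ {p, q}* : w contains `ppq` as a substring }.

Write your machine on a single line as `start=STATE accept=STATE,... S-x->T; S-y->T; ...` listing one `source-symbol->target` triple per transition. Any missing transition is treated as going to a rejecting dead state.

States s0..s2 record the length of the longest prefix of `ppq` that matches the current input suffix. Reaching s3 means `ppq` has been seen, and we stay there forever. Accept from s3.
A 4-state machine:
        p   q  
>  s0   s1  s0 
   s1   s2  s0 
   s2   s2  s3 
 * s3   s3  s3 
(> = start, * = accepting)

start=s0; accept=s3; s0-p->s1; s0-q->s0; s1-p->s2; s1-q->s0; s2-p->s2; s2-q->s3; s3-p->s3; s3-q->s3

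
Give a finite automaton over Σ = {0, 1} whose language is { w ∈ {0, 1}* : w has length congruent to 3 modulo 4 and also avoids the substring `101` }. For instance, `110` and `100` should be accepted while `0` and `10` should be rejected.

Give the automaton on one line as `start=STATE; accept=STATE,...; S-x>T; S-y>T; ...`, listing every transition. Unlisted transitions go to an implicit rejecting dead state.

start=q0; accept=q6,q7,q8; q0-0>q1; q0-1>q2; q1-0>q3; q1-1>q4; q2-0>q5; q2-1>q4; q3-0>q6; q3-1>q7; q4-0>q8; q4-1>q7; q5-0>q6; q5-1>q9; q6-0>q0; q6-1>q10; q7-0>q11; q7-1>q10; q8-0>q0; q8-1>q12; q9-0>q12; q9-1>q12; q10-0>q13; q10-1>q2; q11-0>q1; q11-1>q14; q12-0>q14; q12-1>q14; q13-0>q3; q13-1>q15; q14-0>q15; q14-1>q15; q15-0>q9; q15-1>q9

Run two small machines in parallel and take their product. The first has 4 states tracking the input length modulo 4; the second has 4 states tracking partial matches of the forbidden pattern `101`. A product state is a pair (one from each), accepting exactly when both do.
16 states suffice.
          0    1  
>  q0     q1   q2 
   q1     q3   q4 
   q2     q5   q4 
   q3     q6   q7 
   q4     q8   q7 
   q5     q6   q9 
 * q6     q0  q10 
 * q7    q11  q10 
 * q8     q0  q12 
   q9    q12  q12 
   q10   q13   q2 
   q11    q1  q14 
   q12   q14  q14 
   q13    q3  q15 
   q14   q15  q15 
   q15    q9   q9 
(> = start, * = accepting)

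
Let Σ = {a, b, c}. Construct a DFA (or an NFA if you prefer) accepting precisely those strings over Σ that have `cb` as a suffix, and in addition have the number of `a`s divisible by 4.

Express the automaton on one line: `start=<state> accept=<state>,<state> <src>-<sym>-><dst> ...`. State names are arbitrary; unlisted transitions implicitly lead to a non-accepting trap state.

start=q0 accept=q4 q0-a->q1 q0-b->q0 q0-c->q2 q1-a->q3 q1-b->q1 q1-c->q1 q2-a->q1 q2-b->q4 q2-c->q2 q3-a->q5 q3-b->q3 q3-c->q3 q4-a->q1 q4-b->q0 q4-c->q2 q5-a->q0 q5-b->q5 q5-c->q5

Run two small machines in parallel and take their product. The first has 3 states tracking how much of the suffix `cb` has currently been matched; the second has 4 states tracking the count of `a`s modulo 4. A product state is a pair (one from each), accepting exactly when both do. Equivalent product states are then merged.
        a   b   c  
>  q0   q1  q0  q2 
   q1   q3  q1  q1 
   q2   q1  q4  q2 
   q3   q5  q3  q3 
 * q4   q1  q0  q2 
   q5   q0  q5  q5 
(> = start, * = accepting)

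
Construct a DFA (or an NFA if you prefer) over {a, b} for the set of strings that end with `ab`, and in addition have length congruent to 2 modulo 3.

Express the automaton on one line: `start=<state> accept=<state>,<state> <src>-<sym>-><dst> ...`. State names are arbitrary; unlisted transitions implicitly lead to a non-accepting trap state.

Build one automaton per condition and run them in lockstep. The first has 3 states tracking how much of the suffix `ab` has currently been matched; the second has 3 states tracking the input length modulo 3. A product state is a pair (one from each), accepting exactly when both do. Equivalent product states are then merged.
With 5 states:
        a   b  
>  q0   q1  q2 
   q1   q3  q4 
   q2   q3  q3 
   q3   q0  q0 
 * q4   q0  q0 
(> = start, * = accepting)

start=q0 accept=q4 q0-a->q1 q0-b->q2 q1-a->q3 q1-b->q4 q2-a->q3 q2-b->q3 q3-a->q0 q3-b->q0 q4-a->q0 q4-b->q0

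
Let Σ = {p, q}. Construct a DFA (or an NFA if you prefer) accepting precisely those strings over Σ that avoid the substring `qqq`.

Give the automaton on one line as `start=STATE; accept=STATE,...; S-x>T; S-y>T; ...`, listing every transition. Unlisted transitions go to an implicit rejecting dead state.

Track partial matches of the forbidden pattern `qqq`. State D is a dead state reached once `qqq` has occurred; every other state accepts. A means no part of `qqq` is currently matched.
With 4 states:
       p  q 
>* A   A  B 
 * B   A  C 
 * C   A  D 
   D   D  D 
(> = start, * = accepting)

start=A; accept=A,B,C; A-p>A; A-q>B; B-p>A; B-q>C; C-p>A; C-q>D; D-p>D; D-q>D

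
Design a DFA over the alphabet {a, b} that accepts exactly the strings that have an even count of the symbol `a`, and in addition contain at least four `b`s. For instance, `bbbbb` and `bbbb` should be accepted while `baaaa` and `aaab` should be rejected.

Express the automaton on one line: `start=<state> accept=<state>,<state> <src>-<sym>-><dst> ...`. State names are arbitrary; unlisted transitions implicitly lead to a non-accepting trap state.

start=s0 accept=s8,s10 s0-a->s1 s0-b->s2 s1-a->s0 s1-b->s3 s2-a->s3 s2-b->s4 s3-a->s2 s3-b->s5 s4-a->s5 s4-b->s6 s5-a->s4 s5-b->s7 s6-a->s7 s6-b->s8 s7-a->s6 s7-b->s9 s8-a->s9 s8-b->s10 s9-a->s8 s9-b->s11 s10-a->s11 s10-b->s10 s11-a->s10 s11-b->s11

Run two small machines in parallel and take their product. One (2 states) tracks the count of `a`s modulo 2; the other (6 states) tracks the count of `b`s, saturating at 5. Each combined state is a pair, one component from each; accept when both components accept.
          a    b  
>  s0     s1   s2 
   s1     s0   s3 
   s2     s3   s4 
   s3     s2   s5 
   s4     s5   s6 
   s5     s4   s7 
   s6     s7   s8 
   s7     s6   s9 
 * s8     s9  s10 
   s9     s8  s11 
 * s10   s11  s10 
   s11   s10  s11 
(> = start, * = accepting)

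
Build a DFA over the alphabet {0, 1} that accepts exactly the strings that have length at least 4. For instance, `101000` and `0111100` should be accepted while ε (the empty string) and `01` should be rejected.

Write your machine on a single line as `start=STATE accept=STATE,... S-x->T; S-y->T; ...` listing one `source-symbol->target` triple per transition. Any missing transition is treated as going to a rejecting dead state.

start=q0; accept=q4,q5; q0-0->q1; q0-1->q1; q1-0->q2; q1-1->q2; q2-0->q3; q2-1->q3; q3-0->q4; q3-1->q4; q4-0->q5; q4-1->q5; q5-0->q5; q5-1->q5

We only need to distinguish lengths 0, 1, …, 4, and '>4'. Chain q0 → q1 → q2 → q3 → q4 → q5 on every symbol, with q5 looping. Accepting states: {q4, q5}.
        0   1  
>  q0   q1  q1 
   q1   q2  q2 
   q2   q3  q3 
   q3   q4  q4 
 * q4   q5  q5 
 * q5   q5  q5 
(> = start, * = accepting)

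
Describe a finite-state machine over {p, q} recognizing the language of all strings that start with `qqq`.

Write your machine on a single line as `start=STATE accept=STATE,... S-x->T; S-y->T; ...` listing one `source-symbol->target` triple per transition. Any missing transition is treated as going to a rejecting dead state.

Check the first 3 symbols one by one: s0 through s2 record how many have matched `qqq` so far; any wrong symbol goes to the dead state s4. After all 3 match we enter the accepting sink s3.
5 states suffice.
        p   q  
>  s0   s4  s1 
   s1   s4  s2 
   s2   s4  s3 
 * s3   s3  s3 
   s4   s4  s4 
(> = start, * = accepting)

start=s0; accept=s3; s0-p->s4; s0-q->s1; s1-p->s4; s1-q->s2; s2-p->s4; s2-q->s3; s3-p->s3; s3-q->s3; s4-p->s4; s4-q->s4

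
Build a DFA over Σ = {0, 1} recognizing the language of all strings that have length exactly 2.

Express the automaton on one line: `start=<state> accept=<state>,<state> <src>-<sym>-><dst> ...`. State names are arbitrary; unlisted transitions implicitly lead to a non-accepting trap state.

start=s0 accept=s2 s0-0->s1 s0-1->s1 s1-0->s2 s1-1->s2 s2-0->s3 s2-1->s3 s3-0->s3 s3-1->s3

Count input length up to 3: every symbol moves from s0 toward s3, which means 'more than 2' and absorbs. Accept from {s2}.
4 states suffice.
        0   1  
>  s0   s1  s1 
   s1   s2  s2 
 * s2   s3  s3 
   s3   s3  s3 
(> = start, * = accepting)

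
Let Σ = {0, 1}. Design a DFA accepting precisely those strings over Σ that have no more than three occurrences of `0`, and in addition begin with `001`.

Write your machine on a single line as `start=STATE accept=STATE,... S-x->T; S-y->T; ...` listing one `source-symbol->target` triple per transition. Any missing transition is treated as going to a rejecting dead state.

Build one automaton per condition and run them in lockstep. The first has 5 states tracking the count of `0`s, saturating at 4; the second has 5 states tracking whether the input so far still matches the prefix `001`. A product state is a pair (one from each), accepting exactly when both do. Equivalent product states are then merged.
6 states suffice.
        0   1  
>  q0   q1  q2 
   q1   q3  q2 
   q2   q2  q2 
   q3   q2  q4 
 * q4   q5  q4 
 * q5   q2  q5 
(> = start, * = accepting)

start=q0; accept=q4,q5; q0-0->q1; q0-1->q2; q1-0->q3; q1-1->q2; q2-0->q2; q2-1->q2; q3-0->q2; q3-1->q4; q4-0->q5; q4-1->q4; q5-0->q2; q5-1->q5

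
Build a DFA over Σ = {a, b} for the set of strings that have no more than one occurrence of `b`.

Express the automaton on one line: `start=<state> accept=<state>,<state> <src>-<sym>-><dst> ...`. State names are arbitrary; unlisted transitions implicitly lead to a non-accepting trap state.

Only the number of `b`s matters, and only up to 2. Make a chain S0 → S1 → S2 advanced by each `b` (with S2 absorbing); every other symbol self-loops. The accepting set is {S0, S1}.
A 3-state machine:
        a   b  
>* S0   S0  S1 
 * S1   S1  S2 
   S2   S2  S2 
(> = start, * = accepting)

start=S0 accept=S0,S1 S0-a->S0 S0-b->S1 S1-a->S1 S1-b->S2 S2-a->S2 S2-b->S2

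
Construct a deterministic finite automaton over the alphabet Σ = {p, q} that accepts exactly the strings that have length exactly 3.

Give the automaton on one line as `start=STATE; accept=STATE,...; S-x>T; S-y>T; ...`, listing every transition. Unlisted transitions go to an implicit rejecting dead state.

Count input length up to 4: every symbol moves from S0 toward S4, which means 'more than 3' and absorbs. Accept from {S3}.
        p   q  
>  S0   S1  S1 
   S1   S2  S2 
   S2   S3  S3 
 * S3   S4  S4 
   S4   S4  S4 
(> = start, * = accepting)

start=S0; accept=S3; S0-p>S1; S0-q>S1; S1-p>S2; S1-q>S2; S2-p>S3; S2-q>S3; S3-p>S4; S3-q>S4; S4-p>S4; S4-q>S4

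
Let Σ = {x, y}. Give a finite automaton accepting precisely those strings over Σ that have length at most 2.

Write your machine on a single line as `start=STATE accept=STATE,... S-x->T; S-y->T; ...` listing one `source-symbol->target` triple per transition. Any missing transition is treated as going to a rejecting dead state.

start=q0; accept=q0,q1,q2; q0-x->q1; q0-y->q1; q1-x->q2; q1-y->q2; q2-x->q3; q2-y->q3; q3-x->q3; q3-y->q3

We only need to distinguish lengths 0, 1, …, 2, and '>2'. Chain q0 → q1 → q2 → q3 on every symbol, with q3 looping. Accepting states: {q0, q1, q2}.
        x   y  
>* q0   q1  q1 
 * q1   q2  q2 
 * q2   q3  q3 
   q3   q3  q3 
(> = start, * = accepting)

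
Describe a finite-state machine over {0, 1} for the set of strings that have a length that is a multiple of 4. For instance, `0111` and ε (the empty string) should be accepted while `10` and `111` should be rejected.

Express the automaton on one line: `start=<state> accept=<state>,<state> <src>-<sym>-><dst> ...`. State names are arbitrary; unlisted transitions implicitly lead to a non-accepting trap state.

Count input length modulo 4: every symbol advances one step around the cycle s0 → s1 → s2 → s3 → s0. Accept at s0.
With 4 states:
        0   1  
>* s0   s1  s1 
   s1   s2  s2 
   s2   s3  s3 
   s3   s0  s0 
(> = start, * = accepting)

start=s0 accept=s0 s0-0->s1 s0-1->s1 s1-0->s2 s1-1->s2 s2-0->s3 s2-1->s3 s3-0->s0 s3-1->s0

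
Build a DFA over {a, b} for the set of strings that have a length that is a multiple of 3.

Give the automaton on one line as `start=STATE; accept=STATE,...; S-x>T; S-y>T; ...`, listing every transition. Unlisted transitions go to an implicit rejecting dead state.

start=s0; accept=s0; s0-a>s1; s0-b>s1; s1-a>s2; s1-b>s2; s2-a>s0; s2-b>s0

Only the length mod 3 matters, so use a 3-cycle: from any state, every input symbol moves to the next state, wrapping s2 back to s0. Mark s0 accepting.
3 states suffice.
        a   b  
>* s0   s1  s1 
   s1   s2  s2 
   s2   s0  s0 
(> = start, * = accepting)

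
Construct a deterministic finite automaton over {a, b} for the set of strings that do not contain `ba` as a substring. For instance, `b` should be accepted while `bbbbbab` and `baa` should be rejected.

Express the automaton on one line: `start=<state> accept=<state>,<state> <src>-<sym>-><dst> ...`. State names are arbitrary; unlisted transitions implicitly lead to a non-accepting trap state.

Track partial matches of the forbidden pattern `ba`. State q2 is a dead state reached once `ba` has occurred; every other state accepts. q0 means no part of `ba` is currently matched.
        a   b  
>* q0   q0  q1 
 * q1   q2  q1 
   q2   q2  q2 
(> = start, * = accepting)

start=q0 accept=q0,q1 q0-a->q0 q0-b->q1 q1-a->q2 q1-b->q1 q2-a->q2 q2-b->q2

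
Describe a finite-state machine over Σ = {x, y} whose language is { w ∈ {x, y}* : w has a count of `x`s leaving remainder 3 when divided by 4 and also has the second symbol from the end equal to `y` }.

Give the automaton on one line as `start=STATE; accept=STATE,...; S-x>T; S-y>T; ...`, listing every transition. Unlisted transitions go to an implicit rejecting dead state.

Build one automaton per condition and run them in lockstep. The first has 4 states tracking the count of `x`s modulo 4; the second has 7 states tracking the last 2 symbols read. A product state is a pair (one from each), accepting exactly when both do.
With 19 states:
          x    y  
>  S0     S1   S2 
   S1     S3   S4 
   S2     S5   S6 
   S3     S7   S8 
   S4     S9  S10 
   S5     S3   S4 
   S6     S5   S6 
   S7    S11  S12 
   S8    S13  S14 
   S9     S7   S8 
   S10    S9  S10 
   S11   S15  S16 
   S12   S17  S18 
 * S13   S11  S12 
   S14   S13  S14 
   S15    S3   S4 
   S16    S5   S6 
   S17   S15  S16 
 * S18   S17  S18 
(> = start, * = accepting)

start=S0; accept=S13,S18; S0-x>S1; S0-y>S2; S1-x>S3; S1-y>S4; S2-x>S5; S2-y>S6; S3-x>S7; S3-y>S8; S4-x>S9; S4-y>S10; S5-x>S3; S5-y>S4; S6-x>S5; S6-y>S6; S7-x>S11; S7-y>S12; S8-x>S13; S8-y>S14; S9-x>S7; S9-y>S8; S10-x>S9; S10-y>S10; S11-x>S15; S11-y>S16; S12-x>S17; S12-y>S18; S13-x>S11; S13-y>S12; S14-x>S13; S14-y>S14; S15-x>S3; S15-y>S4; S16-x>S5; S16-y>S6; S17-x>S15; S17-y>S16; S18-x>S17; S18-y>S18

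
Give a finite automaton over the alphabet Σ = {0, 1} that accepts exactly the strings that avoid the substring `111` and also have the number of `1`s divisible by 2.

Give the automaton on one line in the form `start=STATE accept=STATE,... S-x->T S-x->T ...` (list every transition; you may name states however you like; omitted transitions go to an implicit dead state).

start=s0 accept=s0,s3,s4 s0-0->s0 s0-1->s1 s1-0->s2 s1-1->s3 s2-0->s2 s2-1->s4 s3-0->s0 s3-1->s5 s4-0->s0 s4-1->s6 s5-0->s5 s5-1->s7 s6-0->s2 s6-1->s7 s7-0->s7 s7-1->s5

Run two small machines in parallel and take their product. One (4 states) tracks partial matches of the forbidden pattern `111`; the other (2 states) tracks the count of `1`s modulo 2. Each combined state is a pair, one component from each; accept when both components accept.
An 8-state machine:
        0   1  
>* s0   s0  s1 
   s1   s2  s3 
   s2   s2  s4 
 * s3   s0  s5 
 * s4   s0  s6 
   s5   s5  s7 
   s6   s2  s7 
   s7   s7  s5 
(> = start, * = accepting)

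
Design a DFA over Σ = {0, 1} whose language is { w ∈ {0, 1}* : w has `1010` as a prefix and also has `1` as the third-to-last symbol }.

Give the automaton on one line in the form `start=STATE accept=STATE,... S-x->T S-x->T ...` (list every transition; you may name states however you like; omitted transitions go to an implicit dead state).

Build one automaton per condition and run them in lockstep. The first has 6 states tracking whether the input so far still matches the prefix `1010`; the second has 15 states tracking the last 3 symbols read. A product state is a pair (one from each), accepting exactly when both do.
A 24-state machine:
          0    1  
>  s0     s1   s2 
   s1     s3   s4 
   s2     s5   s6 
   s3     s7   s8 
   s4     s9  s10 
   s5    s11  s12 
   s6    s13  s14 
   s7     s7   s8 
   s8     s9  s10 
   s9    s11  s15 
   s10   s13  s14 
   s11    s7   s8 
   s12   s16  s10 
   s13   s11  s15 
   s14   s13  s14 
   s15    s9  s10 
   s16   s17  s18 
 * s17   s19  s20 
 * s18   s16  s21 
   s19   s19  s20 
   s20   s16  s21 
   s21   s22  s23 
 * s22   s17  s18 
 * s23   s22  s23 
(> = start, * = accepting)

start=s0 accept=s17,s18,s22,s23 s0-0->s1 s0-1->s2 s1-0->s3 s1-1->s4 s2-0->s5 s2-1->s6 s3-0->s7 s3-1->s8 s4-0->s9 s4-1->s10 s5-0->s11 s5-1->s12 s6-0->s13 s6-1->s14 s7-0->s7 s7-1->s8 s8-0->s9 s8-1->s10 s9-0->s11 s9-1->s15 s10-0->s13 s10-1->s14 s11-0->s7 s11-1->s8 s12-0->s16 s12-1->s10 s13-0->s11 s13-1->s15 s14-0->s13 s14-1->s14 s15-0->s9 s15-1->s10 s16-0->s17 s16-1->s18 s17-0->s19 s17-1->s20 s18-0->s16 s18-1->s21 s19-0->s19 s19-1->s20 s20-0->s16 s20-1->s21 s21-0->s22 s21-1->s23 s22-0->s17 s22-1->s18 s23-0->s22 s23-1->s23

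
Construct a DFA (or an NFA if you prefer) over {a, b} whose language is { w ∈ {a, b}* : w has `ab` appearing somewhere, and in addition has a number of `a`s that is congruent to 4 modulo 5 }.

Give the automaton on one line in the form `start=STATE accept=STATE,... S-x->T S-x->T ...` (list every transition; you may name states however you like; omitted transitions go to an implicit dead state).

Build one automaton per condition and run them in lockstep. The first has 3 states tracking whether and how much of `ab` has been seen; the second has 5 states tracking the count of `a`s modulo 5. A product state is a pair (one from each), accepting exactly when both do.
With 11 states:
          a    b  
>  S0     S1   S0 
   S1     S2   S3 
   S2     S4   S5 
   S3     S5   S3 
   S4     S6   S7 
   S5     S7   S5 
   S6     S8   S9 
   S7     S9   S7 
   S8     S1  S10 
 * S9    S10   S9 
   S10    S3  S10 
(> = start, * = accepting)

start=S0 accept=S9 S0-a->S1 S0-b->S0 S1-a->S2 S1-b->S3 S2-a->S4 S2-b->S5 S3-a->S5 S3-b->S3 S4-a->S6 S4-b->S7 S5-a->S7 S5-b->S5 S6-a->S8 S6-b->S9 S7-a->S9 S7-b->S7 S8-a->S1 S8-b->S10 S9-a->S10 S9-b->S9 S10-a->S3 S10-b->S10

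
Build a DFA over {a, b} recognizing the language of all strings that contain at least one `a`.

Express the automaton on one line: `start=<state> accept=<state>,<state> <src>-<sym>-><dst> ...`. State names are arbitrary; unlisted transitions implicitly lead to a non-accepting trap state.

start=s0 accept=s1,s2 s0-a->s1 s0-b->s0 s1-a->s2 s1-b->s1 s2-a->s2 s2-b->s2

Count `a`s, saturating at 2: state s0 means no `a` yet, s1 means one `a` seen, s2 means more than one. Each `a` increments (capped at s2); other symbols loop. Accept from {s1, s2}.
3 states suffice.
        a   b  
>  s0   s1  s0 
 * s1   s2  s1 
 * s2   s2  s2 
(> = start, * = accepting)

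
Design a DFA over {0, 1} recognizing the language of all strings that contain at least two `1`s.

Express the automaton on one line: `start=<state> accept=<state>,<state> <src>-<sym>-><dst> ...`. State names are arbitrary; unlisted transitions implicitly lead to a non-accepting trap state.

Only the number of `1`s matters, and only up to 3. Make a chain s0 → s1 → s2 → s3 advanced by each `1` (with s3 absorbing); every other symbol self-loops. The accepting set is {s2, s3}.
With 4 states:
        0   1  
>  s0   s0  s1 
   s1   s1  s2 
 * s2   s2  s3 
 * s3   s3  s3 
(> = start, * = accepting)

start=s0 accept=s2,s3 s0-0->s0 s0-1->s1 s1-0->s1 s1-1->s2 s2-0->s2 s2-1->s3 s3-0->s3 s3-1->s3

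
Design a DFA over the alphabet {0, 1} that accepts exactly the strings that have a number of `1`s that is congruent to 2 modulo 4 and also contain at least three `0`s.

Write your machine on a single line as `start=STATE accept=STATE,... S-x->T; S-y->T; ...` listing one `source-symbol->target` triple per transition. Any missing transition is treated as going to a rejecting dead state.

start=S0; accept=S15,S17; S0-0->S1; S0-1->S2; S1-0->S3; S1-1->S4; S2-0->S4; S2-1->S5; S3-0->S6; S3-1->S7; S4-0->S7; S4-1->S8; S5-0->S8; S5-1->S9; S6-0->S10; S6-1->S11; S7-0->S11; S7-1->S12; S8-0->S12; S8-1->S13; S9-0->S13; S9-1->S0; S10-0->S10; S10-1->S14; S11-0->S14; S11-1->S15; S12-0->S15; S12-1->S16; S13-0->S16; S13-1->S1; S14-0->S14; S14-1->S17; S15-0->S17; S15-1->S18; S16-0->S18; S16-1->S3; S17-0->S17; S17-1->S19; S18-0->S19; S18-1->S6; S19-0->S19; S19-1->S10

Run two small machines in parallel and take their product. One (4 states) tracks the count of `1`s modulo 4; the other (5 states) tracks the count of `0`s, saturating at 4. Each combined state is a pair, one component from each; accept when both components accept.
20 states suffice.
          0    1  
>  S0     S1   S2 
   S1     S3   S4 
   S2     S4   S5 
   S3     S6   S7 
   S4     S7   S8 
   S5     S8   S9 
   S6    S10  S11 
   S7    S11  S12 
   S8    S12  S13 
   S9    S13   S0 
   S10   S10  S14 
   S11   S14  S15 
   S12   S15  S16 
   S13   S16   S1 
   S14   S14  S17 
 * S15   S17  S18 
   S16   S18   S3 
 * S17   S17  S19 
   S18   S19   S6 
   S19   S19  S10 
(> = start, * = accepting)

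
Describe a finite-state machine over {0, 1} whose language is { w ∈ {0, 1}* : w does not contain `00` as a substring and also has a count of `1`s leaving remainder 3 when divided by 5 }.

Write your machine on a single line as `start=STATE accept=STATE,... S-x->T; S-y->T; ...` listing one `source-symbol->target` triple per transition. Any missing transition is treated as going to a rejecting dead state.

Run two small machines in parallel and take their product. The first has 3 states tracking partial matches of the forbidden pattern `00`; the second has 5 states tracking the count of `1`s modulo 5. A product state is a pair (one from each), accepting exactly when both do.
With 15 states:
       0  1 
>  A   B  C 
   B   D  C 
   C   E  F 
   D   D  G 
   E   G  F 
   F   H  I 
   G   G  J 
   H   J  I 
 * I   K  L 
   J   J  M 
 * K   M  L 
   L   N  A 
   M   M  O 
   N   O  A 
   O   O  D 
(> = start, * = accepting)

start=A; accept=I,K; A-0->B; A-1->C; B-0->D; B-1->C; C-0->E; C-1->F; D-0->D; D-1->G; E-0->G; E-1->F; F-0->H; F-1->I; G-0->G; G-1->J; H-0->J; H-1->I; I-0->K; I-1->L; J-0->J; J-1->M; K-0->M; K-1->L; L-0->N; L-1->A; M-0->M; M-1->O; N-0->O; N-1->A; O-0->O; O-1->D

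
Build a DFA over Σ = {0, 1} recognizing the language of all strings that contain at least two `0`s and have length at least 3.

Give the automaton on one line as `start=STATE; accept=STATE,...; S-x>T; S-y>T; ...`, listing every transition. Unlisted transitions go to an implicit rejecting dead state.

start=s0; accept=s5; s0-0>s1; s0-1>s2; s1-0>s3; s1-1>s4; s2-0>s4; s2-1>s2; s3-0>s5; s3-1>s5; s4-0>s5; s4-1>s4; s5-0>s5; s5-1>s5

Run two small machines in parallel and take their product. One (4 states) tracks the count of `0`s, saturating at 3; the other (5 states) tracks the input length, saturating at 4. Each combined state is a pair, one component from each; accept when both components accept. After merging equivalent states the machine shrinks.
6 states suffice.
        0   1  
>  s0   s1  s2 
   s1   s3  s4 
   s2   s4  s2 
   s3   s5  s5 
   s4   s5  s4 
 * s5   s5  s5 
(> = start, * = accepting)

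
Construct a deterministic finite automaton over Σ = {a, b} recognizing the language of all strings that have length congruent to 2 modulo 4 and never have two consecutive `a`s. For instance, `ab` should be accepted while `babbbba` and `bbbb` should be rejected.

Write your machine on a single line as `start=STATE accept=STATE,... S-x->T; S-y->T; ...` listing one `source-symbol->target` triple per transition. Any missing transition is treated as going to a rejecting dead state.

Handle the two conditions separately and then intersect. One (4 states) tracks the input length modulo 4; the other (3 states) tracks partial matches of the forbidden pattern `aa`. Each combined state is a pair, one component from each; accept when both components accept. Minimizing collapses redundant product states.
9 states suffice.
        a   b  
>  s0   s1  s2 
   s1   s3  s4 
   s2   s5  s4 
   s3   s3  s3 
 * s4   s6  s7 
 * s5   s3  s7 
   s6   s3  s0 
   s7   s8  s0 
   s8   s3  s2 
(> = start, * = accepting)

start=s0; accept=s4,s5; s0-a->s1; s0-b->s2; s1-a->s3; s1-b->s4; s2-a->s5; s2-b->s4; s3-a->s3; s3-b->s3; s4-a->s6; s4-b->s7; s5-a->s3; s5-b->s7; s6-a->s3; s6-b->s0; s7-a->s8; s7-b->s0; s8-a->s3; s8-b->s2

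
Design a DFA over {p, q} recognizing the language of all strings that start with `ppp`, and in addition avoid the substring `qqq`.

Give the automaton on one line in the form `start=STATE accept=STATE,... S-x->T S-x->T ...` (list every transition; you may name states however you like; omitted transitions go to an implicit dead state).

start=A accept=E,F,G A-p->B A-q->C B-p->D B-q->C C-p->C C-q->C D-p->E D-q->C E-p->E E-q->F F-p->E F-q->G G-p->E G-q->C

Run two small machines in parallel and take their product. The first has 5 states tracking whether the input so far still matches the prefix `ppp`; the second has 4 states tracking partial matches of the forbidden pattern `qqq`. A product state is a pair (one from each), accepting exactly when both do. After merging equivalent states the machine shrinks.
       p  q 
>  A   B  C 
   B   D  C 
   C   C  C 
   D   E  C 
 * E   E  F 
 * F   E  G 
 * G   E  C 
(> = start, * = accepting)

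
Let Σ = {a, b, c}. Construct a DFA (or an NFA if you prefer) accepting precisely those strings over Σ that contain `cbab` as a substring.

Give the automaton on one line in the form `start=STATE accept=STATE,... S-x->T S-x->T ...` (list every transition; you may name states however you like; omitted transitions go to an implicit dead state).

States q0..q3 record the length of the longest prefix of `cbab` that matches the current input suffix. Reaching q4 means `cbab` has been seen, and we stay there forever. Accept from q4.
A 5-state machine:
        a   b   c  
>  q0   q0  q0  q1 
   q1   q0  q2  q1 
   q2   q3  q0  q1 
   q3   q0  q4  q1 
 * q4   q4  q4  q4 
(> = start, * = accepting)

start=q0 accept=q4 q0-a->q0 q0-b->q0 q0-c->q1 q1-a->q0 q1-b->q2 q1-c->q1 q2-a->q3 q2-b->q0 q2-c->q1 q3-a->q0 q3-b->q4 q3-c->q1 q4-a->q4 q4-b->q4 q4-c->q4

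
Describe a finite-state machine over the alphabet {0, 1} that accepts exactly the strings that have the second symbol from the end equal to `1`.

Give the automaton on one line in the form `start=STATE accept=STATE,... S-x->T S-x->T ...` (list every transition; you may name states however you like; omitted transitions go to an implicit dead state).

start=s0 accept=s5,s6 s0-0->s1 s0-1->s2 s1-0->s3 s1-1->s4 s2-0->s5 s2-1->s6 s3-0->s3 s3-1->s4 s4-0->s5 s4-1->s6 s5-0->s3 s5-1->s4 s6-0->s5 s6-1->s6

A DFA must remember the last 2 symbols (since which symbol is second-to-last isn't known until the input ends). Use one state per possible window of the last ≤2 symbols; accept from those whose window starts with `1`.
A 7-state machine:
        0   1  
>  s0   s1  s2 
   s1   s3  s4 
   s2   s5  s6 
   s3   s3  s4 
   s4   s5  s6 
 * s5   s3  s4 
 * s6   s5  s6 
(> = start, * = accepting)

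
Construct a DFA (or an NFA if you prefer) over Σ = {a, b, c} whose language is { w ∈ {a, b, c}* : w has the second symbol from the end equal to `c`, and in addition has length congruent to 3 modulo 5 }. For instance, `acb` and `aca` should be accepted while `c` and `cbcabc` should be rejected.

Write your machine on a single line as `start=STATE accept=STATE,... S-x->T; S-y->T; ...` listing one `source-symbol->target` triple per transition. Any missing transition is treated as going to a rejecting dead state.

Handle the two conditions separately and then intersect. The first has 13 states tracking the last 2 symbols read; the second has 5 states tracking the input length modulo 5. A product state is a pair (one from each), accepting exactly when both do. Equivalent product states are then merged.
A 7-state machine:
        a   b   c  
>  s0   s1  s1  s1 
   s1   s2  s2  s3 
   s2   s4  s4  s4 
   s3   s5  s5  s5 
   s4   s6  s6  s6 
 * s5   s6  s6  s6 
   s6   s0  s0  s0 
(> = start, * = accepting)

start=s0; accept=s5; s0-a->s1; s0-b->s1; s0-c->s1; s1-a->s2; s1-b->s2; s1-c->s3; s2-a->s4; s2-b->s4; s2-c->s4; s3-a->s5; s3-b->s5; s3-c->s5; s4-a->s6; s4-b->s6; s4-c->s6; s5-a->s6; s5-b->s6; s5-c->s6; s6-a->s0; s6-b->s0; s6-c->s0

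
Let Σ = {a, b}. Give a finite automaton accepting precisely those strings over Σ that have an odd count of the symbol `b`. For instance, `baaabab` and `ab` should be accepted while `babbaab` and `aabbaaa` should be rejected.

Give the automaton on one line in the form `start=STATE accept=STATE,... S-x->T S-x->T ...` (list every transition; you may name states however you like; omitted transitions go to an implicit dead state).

Keep the running count of `b`s modulo 2: each `b` advances along the cycle s0 → s1 → s0 while other symbols loop. Accept at s1.
With 2 states:
        a   b  
>  s0   s0  s1 
 * s1   s1  s0 
(> = start, * = accepting)

start=s0 accept=s1 s0-a->s0 s0-b->s1 s1-a->s1 s1-b->s0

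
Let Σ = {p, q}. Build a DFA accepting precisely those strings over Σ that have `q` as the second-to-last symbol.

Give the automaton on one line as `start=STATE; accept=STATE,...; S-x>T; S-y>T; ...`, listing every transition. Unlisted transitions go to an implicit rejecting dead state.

start=A; accept=F,G; A-p>B; A-q>C; B-p>D; B-q>E; C-p>F; C-q>G; D-p>D; D-q>E; E-p>F; E-q>G; F-p>D; F-q>E; G-p>F; G-q>G

Because acceptance depends on a position counted from the end, the machine has to buffer the most recent 2 symbols. Make each state the string of the last up-to-2 symbols read; on input `x` shift the window left and append `x`. Accept when the buffered window has length 2 and begins with `q`.
With 7 states:
       p  q 
>  A   B  C 
   B   D  E 
   C   F  G 
   D   D  E 
   E   F  G 
 * F   D  E 
 * G   F  G 
(> = start, * = accepting)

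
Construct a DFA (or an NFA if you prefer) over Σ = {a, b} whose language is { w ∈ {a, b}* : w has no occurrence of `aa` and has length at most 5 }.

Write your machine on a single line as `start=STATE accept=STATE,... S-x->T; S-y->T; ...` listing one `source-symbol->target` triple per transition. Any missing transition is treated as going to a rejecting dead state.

start=q0; accept=q0,q1,q2,q4,q5,q6,q7,q8,q9,q10; q0-a->q1; q0-b->q2; q1-a->q3; q1-b->q4; q2-a->q5; q2-b->q4; q3-a->q3; q3-b->q3; q4-a->q6; q4-b->q7; q5-a->q3; q5-b->q7; q6-a->q3; q6-b->q8; q7-a->q9; q7-b->q8; q8-a->q10; q8-b->q10; q9-a->q3; q9-b->q10; q10-a->q3; q10-b->q3

Run two small machines in parallel and take their product. One (3 states) tracks partial matches of the forbidden pattern `aa`; the other (7 states) tracks the input length, saturating at 6. Each combined state is a pair, one component from each; accept when both components accept. After merging equivalent states the machine shrinks.
11 states suffice.
          a    b  
>* q0     q1   q2 
 * q1     q3   q4 
 * q2     q5   q4 
   q3     q3   q3 
 * q4     q6   q7 
 * q5     q3   q7 
 * q6     q3   q8 
 * q7     q9   q8 
 * q8    q10  q10 
 * q9     q3  q10 
 * q10    q3   q3 
(> = start, * = accepting)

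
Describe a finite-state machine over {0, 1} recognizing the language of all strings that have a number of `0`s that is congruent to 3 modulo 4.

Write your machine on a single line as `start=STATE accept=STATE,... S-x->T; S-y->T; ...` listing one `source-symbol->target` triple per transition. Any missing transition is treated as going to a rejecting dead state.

Keep the running count of `0`s modulo 4: each `0` advances along the cycle q0 → q1 → q2 → q3 → q0 while other symbols loop. Accept at q3.
With 4 states:
        0   1  
>  q0   q1  q0 
   q1   q2  q1 
   q2   q3  q2 
 * q3   q0  q3 
(> = start, * = accepting)

start=q0; accept=q3; q0-0->q1; q0-1->q0; q1-0->q2; q1-1->q1; q2-0->q3; q2-1->q2; q3-0->q0; q3-1->q3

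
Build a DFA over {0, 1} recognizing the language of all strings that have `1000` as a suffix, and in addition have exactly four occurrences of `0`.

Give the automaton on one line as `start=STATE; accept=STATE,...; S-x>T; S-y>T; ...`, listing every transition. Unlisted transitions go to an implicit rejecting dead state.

Build one automaton per condition and run them in lockstep. One (5 states) tracks how much of the suffix `1000` has currently been matched; the other (6 states) tracks the count of `0`s, saturating at 5. Each combined state is a pair, one component from each; accept when both components accept. Minimizing collapses redundant product states.
7 states suffice.
        0   1  
>  q0   q1  q0 
   q1   q2  q3 
   q2   q2  q2 
   q3   q4  q3 
   q4   q5  q2 
   q5   q6  q2 
 * q6   q2  q2 
(> = start, * = accepting)

start=q0; accept=q6; q0-0>q1; q0-1>q0; q1-0>q2; q1-1>q3; q2-0>q2; q2-1>q2; q3-0>q4; q3-1>q3; q4-0>q5; q4-1>q2; q5-0>q6; q5-1>q2; q6-0>q2; q6-1>q2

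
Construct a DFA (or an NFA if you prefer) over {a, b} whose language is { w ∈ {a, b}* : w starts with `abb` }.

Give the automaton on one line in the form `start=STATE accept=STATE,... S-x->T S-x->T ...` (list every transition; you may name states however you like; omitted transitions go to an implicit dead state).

start=s0 accept=s3 s0-a->s1 s0-b->s4 s1-a->s4 s1-b->s2 s2-a->s4 s2-b->s3 s3-a->s3 s3-b->s3 s4-a->s4 s4-b->s4

Check the first 3 symbols one by one: s0 through s2 record how many have matched `abb` so far; any wrong symbol goes to the dead state s4. After all 3 match we enter the accepting sink s3.
5 states suffice.
        a   b  
>  s0   s1  s4 
   s1   s4  s2 
   s2   s4  s3 
 * s3   s3  s3 
   s4   s4  s4 
(> = start, * = accepting)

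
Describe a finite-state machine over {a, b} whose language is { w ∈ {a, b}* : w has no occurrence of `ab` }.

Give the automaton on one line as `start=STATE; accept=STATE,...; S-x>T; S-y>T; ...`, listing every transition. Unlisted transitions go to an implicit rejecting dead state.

start=S0; accept=S0,S1; S0-a>S1; S0-b>S0; S1-a>S1; S1-b>S2; S2-a>S2; S2-b>S2

Track partial matches of the forbidden pattern `ab`. State S2 is a dead state reached once `ab` has occurred; every other state accepts. S0 means no part of `ab` is currently matched.
3 states suffice.
        a   b  
>* S0   S1  S0 
 * S1   S1  S2 
   S2   S2  S2 
(> = start, * = accepting)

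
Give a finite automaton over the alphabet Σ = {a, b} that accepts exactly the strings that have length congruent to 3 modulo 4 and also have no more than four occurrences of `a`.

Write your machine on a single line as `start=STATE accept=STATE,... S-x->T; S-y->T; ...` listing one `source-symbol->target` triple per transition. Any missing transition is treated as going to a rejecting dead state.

Handle the two conditions separately and then intersect. One (4 states) tracks the input length modulo 4; the other (6 states) tracks the count of `a`s, saturating at 5. Each combined state is a pair, one component from each; accept when both components accept.
24 states suffice.
          a    b  
>  q0     q1   q2 
   q1     q3   q4 
   q2     q4   q5 
   q3     q6   q7 
   q4     q7   q8 
   q5     q8   q9 
 * q6    q10  q11 
 * q7    q11  q12 
 * q8    q12  q13 
 * q9    q13   q0 
   q10   q14  q15 
   q11   q15  q16 
   q12   q16  q17 
   q13   q17   q1 
   q14   q18  q18 
   q15   q18  q19 
   q16   q19  q20 
   q17   q20   q3 
   q18   q21  q21 
   q19   q21  q22 
   q20   q22   q6 
   q21   q23  q23 
 * q22   q23  q10 
   q23   q14  q14 
(> = start, * = accepting)

start=q0; accept=q6,q7,q8,q9,q22; q0-a->q1; q0-b->q2; q1-a->q3; q1-b->q4; q2-a->q4; q2-b->q5; q3-a->q6; q3-b->q7; q4-a->q7; q4-b->q8; q5-a->q8; q5-b->q9; q6-a->q10; q6-b->q11; q7-a->q11; q7-b->q12; q8-a->q12; q8-b->q13; q9-a->q13; q9-b->q0; q10-a->q14; q10-b->q15; q11-a->q15; q11-b->q16; q12-a->q16; q12-b->q17; q13-a->q17; q13-b->q1; q14-a->q18; q14-b->q18; q15-a->q18; q15-b->q19; q16-a->q19; q16-b->q20; q17-a->q20; q17-b->q3; q18-a->q21; q18-b->q21; q19-a->q21; q19-b->q22; q20-a->q22; q20-b->q6; q21-a->q23; q21-b->q23; q22-a->q23; q22-b->q10; q23-a->q14; q23-b->q14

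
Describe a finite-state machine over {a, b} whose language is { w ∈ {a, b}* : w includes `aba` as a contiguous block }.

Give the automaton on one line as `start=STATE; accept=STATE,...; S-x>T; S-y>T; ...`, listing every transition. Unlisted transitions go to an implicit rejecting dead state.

start=q0; accept=q3; q0-a>q1; q0-b>q0; q1-a>q1; q1-b>q2; q2-a>q3; q2-b>q0; q3-a>q3; q3-b>q3

States q0..q2 record the length of the longest prefix of `aba` that matches the current input suffix. Reaching q3 means `aba` has been seen, and we stay there forever. Accept from q3.
4 states suffice.
        a   b  
>  q0   q1  q0 
   q1   q1  q2 
   q2   q3  q0 
 * q3   q3  q3 
(> = start, * = accepting)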